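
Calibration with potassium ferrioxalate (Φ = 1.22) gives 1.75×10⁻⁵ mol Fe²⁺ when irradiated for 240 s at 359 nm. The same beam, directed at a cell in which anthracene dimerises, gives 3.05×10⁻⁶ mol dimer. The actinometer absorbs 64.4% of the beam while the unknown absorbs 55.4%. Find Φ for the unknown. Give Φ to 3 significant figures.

Photons absorbed by the actinometer: 1.75×10⁻⁵ / 1.22 = 1.434×10⁻⁵ mol.
Incident flux: 1.434×10⁻⁵ / 0.644 = 2.227×10⁻⁵ einstein.
Absorbed by unknown: 0.554 × 2.227×10⁻⁵ = 1.234×10⁻⁵ mol.
Φ(unknown) = 3.05×10⁻⁶ / 1.234×10⁻⁵ = 0.247.

Φ = 0.247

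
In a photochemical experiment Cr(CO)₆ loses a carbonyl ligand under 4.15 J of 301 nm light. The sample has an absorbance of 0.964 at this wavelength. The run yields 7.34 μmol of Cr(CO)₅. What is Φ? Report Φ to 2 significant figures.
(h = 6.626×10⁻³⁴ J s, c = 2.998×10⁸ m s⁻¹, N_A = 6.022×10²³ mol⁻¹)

Product: 7.34 μmol = 7.34×10⁻⁶ mol.
Photon energy at 301 nm: hc/λ = (6.626×10⁻³⁴)(2.998×10⁸)/(301×10⁻⁹) = 6.600×10⁻¹⁹ J.
Photons incident: 4.15 / 6.600×10⁻¹⁹ = 6.288×10¹⁸, i.e. 6.288×10¹⁸/6.022×10²³ = 1.044×10⁻⁵ mol.
Fraction absorbed: 1 − 10^(−0.964) = 0.8914.
Photons absorbed: 0.8914 × 1.044×10⁻⁵ = 9.306×10⁻⁶ mol.
Φ = 7.34×10⁻⁶ mol / 9.306×10⁻⁶ mol photons = 0.79.

Φ = 0.79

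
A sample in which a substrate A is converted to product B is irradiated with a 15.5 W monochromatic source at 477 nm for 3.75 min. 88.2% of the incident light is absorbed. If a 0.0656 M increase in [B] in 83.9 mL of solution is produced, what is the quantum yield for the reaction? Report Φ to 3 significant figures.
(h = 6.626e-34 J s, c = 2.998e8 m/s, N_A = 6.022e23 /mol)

Φ = 0.449

Product: (0.0656 M)(0.0839 L) = 0.005504 mol.
Photon energy at 477 nm: hc/λ = (6.626e-34)(2.998e8)/(477e-9) = 4.165e-19 J.
Energy delivered: (15.5 W)(225 s) = 3488 J.
Photons incident: 3488 / 4.165e-19 = 8.375e21, i.e. 8.375e21/6.022e23 = 0.01391 mol.
Photons absorbed: 0.882 × 0.01391 = 0.01227 mol.
Φ = 0.005504 mol / 0.01227 mol photons = 0.449.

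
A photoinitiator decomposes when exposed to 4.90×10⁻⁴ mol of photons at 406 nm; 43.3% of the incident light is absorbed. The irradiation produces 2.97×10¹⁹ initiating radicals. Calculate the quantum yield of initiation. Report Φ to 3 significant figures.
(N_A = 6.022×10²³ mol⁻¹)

Φ = 0.232

Product: 2.97×10¹⁹ / 6.022×10²³ = 4.932×10⁻⁵ mol.
Photons absorbed: 0.433 × 4.90×10⁻⁴ = 2.122×10⁻⁴ mol.
Φ = 4.932×10⁻⁵ mol / 2.122×10⁻⁴ mol photons = 0.232.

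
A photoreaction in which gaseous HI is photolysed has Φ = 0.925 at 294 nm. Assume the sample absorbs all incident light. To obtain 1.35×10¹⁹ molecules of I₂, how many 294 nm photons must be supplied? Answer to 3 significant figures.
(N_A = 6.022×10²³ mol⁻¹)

Product: 1.35×10¹⁹ / 6.022×10²³ = 2.242×10⁻⁵ mol.
Photons that must be absorbed: 2.242×10⁻⁵ / 0.925 = 2.424×10⁻⁵ mol.
Photon count: 2.424×10⁻⁵ × 6.022×10²³ = 1.46×10¹⁹.

1.46×10¹⁹ photons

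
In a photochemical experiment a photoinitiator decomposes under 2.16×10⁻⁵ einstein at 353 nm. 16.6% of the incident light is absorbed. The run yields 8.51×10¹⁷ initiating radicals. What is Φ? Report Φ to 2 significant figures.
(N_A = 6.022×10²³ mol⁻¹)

Product: 8.51×10¹⁷ / 6.022×10²³ = 1.413×10⁻⁶ mol.
Photons absorbed: 0.166 × 2.16×10⁻⁵ = 3.586×10⁻⁶ mol.
Φ = 1.413×10⁻⁶ mol / 3.586×10⁻⁶ mol photons = 0.39.

Φ = 0.39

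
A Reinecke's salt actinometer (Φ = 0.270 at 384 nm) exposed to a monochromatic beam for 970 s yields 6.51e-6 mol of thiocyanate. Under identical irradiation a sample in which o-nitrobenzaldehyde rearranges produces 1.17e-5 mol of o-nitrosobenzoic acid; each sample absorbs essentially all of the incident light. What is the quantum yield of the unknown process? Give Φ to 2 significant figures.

Photons absorbed by the actinometer: 6.51e-6 / 0.270 = 2.411e-5 mol.
Φ(unknown) = 1.17e-5 / 2.411e-5 = 0.49.

Φ = 0.49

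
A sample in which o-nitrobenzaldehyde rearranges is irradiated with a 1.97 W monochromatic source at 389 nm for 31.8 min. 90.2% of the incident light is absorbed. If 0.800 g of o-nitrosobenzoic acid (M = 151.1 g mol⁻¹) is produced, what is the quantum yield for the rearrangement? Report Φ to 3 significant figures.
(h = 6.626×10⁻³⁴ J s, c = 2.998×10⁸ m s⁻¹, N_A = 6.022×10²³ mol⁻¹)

Φ = 0.480

Product: 0.800 g / 151.1 g mol⁻¹ = 0.005295 mol.
Photon energy at 389 nm: hc/λ = (6.626×10⁻³⁴)(2.998×10⁸)/(389×10⁻⁹) = 5.107×10⁻¹⁹ J.
Energy delivered: (1.97 W)(1908 s) = 3759 J.
Photons incident: 3759 / 5.107×10⁻¹⁹ = 7.360×10²¹, i.e. 7.360×10²¹/6.022×10²³ = 0.01222 mol.
Photons absorbed: 0.902 × 0.01222 = 0.01102 mol.
Φ = 0.005295 mol / 0.01102 mol photons = 0.480.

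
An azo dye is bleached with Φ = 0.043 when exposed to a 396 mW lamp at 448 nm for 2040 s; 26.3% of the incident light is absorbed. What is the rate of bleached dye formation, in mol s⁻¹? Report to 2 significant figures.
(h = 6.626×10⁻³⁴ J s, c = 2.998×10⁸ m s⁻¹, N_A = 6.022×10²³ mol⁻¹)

Photon energy at 448 nm: hc/λ = (6.626×10⁻³⁴)(2.998×10⁸)/(448×10⁻⁹) = 4.434×10⁻¹⁹ J.
Energy delivered: (396 mW)(2040 s) = 807.8 J.
Photons incident: 807.8 / 4.434×10⁻¹⁹ = 1.822×10²¹, i.e. 1.822×10²¹/6.022×10²³ = 0.003026 mol.
Photons absorbed: 0.263 × 0.003026 = 7.958×10⁻⁴ mol.
Product formed: 0.043 × 7.958×10⁻⁴ = 3.422×10⁻⁵ mol.
Rate: 3.422×10⁻⁵ / 2040 s = 1.7×10⁻⁸ mol s⁻¹.

1.7×10⁻⁸ mol s⁻¹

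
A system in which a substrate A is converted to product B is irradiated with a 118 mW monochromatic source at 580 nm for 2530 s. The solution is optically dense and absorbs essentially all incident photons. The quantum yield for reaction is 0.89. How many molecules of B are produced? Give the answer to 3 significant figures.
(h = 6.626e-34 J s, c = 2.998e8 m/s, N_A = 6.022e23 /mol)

Photon energy at 580 nm: hc/λ = (6.626e-34)(2.998e8)/(580e-9) = 3.425e-19 J.
Energy delivered: (118 mW)(2530 s) = 298.5 J.
Photons incident: 298.5 / 3.425e-19 = 8.715e20, i.e. 8.715e20/6.022e23 = 0.001447 mol.
Product: Φ × n_abs = 0.89 × 0.001447 = 0.001288 mol.
As a count: 0.001288 × 6.022e23 = 7.76e20.

7.76e20 molecules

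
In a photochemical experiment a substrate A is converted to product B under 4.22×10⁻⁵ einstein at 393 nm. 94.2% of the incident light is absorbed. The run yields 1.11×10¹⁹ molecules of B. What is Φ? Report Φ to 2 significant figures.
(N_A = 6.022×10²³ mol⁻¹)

Φ = 0.46

Product: 1.11×10¹⁹ / 6.022×10²³ = 1.843×10⁻⁵ mol.
Photons absorbed: 0.942 × 4.22×10⁻⁵ = 3.975×10⁻⁵ mol.
Φ = 1.843×10⁻⁵ mol / 3.975×10⁻⁵ mol photons = 0.46.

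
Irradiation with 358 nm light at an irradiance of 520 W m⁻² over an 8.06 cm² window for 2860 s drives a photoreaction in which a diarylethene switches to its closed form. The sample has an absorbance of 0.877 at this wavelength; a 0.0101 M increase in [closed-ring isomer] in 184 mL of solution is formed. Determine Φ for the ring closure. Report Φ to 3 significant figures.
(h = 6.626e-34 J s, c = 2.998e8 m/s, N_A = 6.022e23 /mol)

Φ = 0.597

Product: (0.0101 M)(0.184 L) = 0.001858 mol.
Photon energy at 358 nm: hc/λ = (6.626e-34)(2.998e8)/(358e-9) = 5.549e-19 J.
Energy delivered: (520 W m⁻²)(8.06e-4 m²)(2860 s) = 1199 J.
Photons incident: 1199 / 5.549e-19 = 2.161e21, i.e. 2.161e21/6.022e23 = 0.003589 mol.
Fraction absorbed: 1 − 10^(−0.877) = 0.8673.
Photons absorbed: 0.8673 × 0.003589 = 0.003113 mol.
Φ = 0.001858 mol / 0.003113 mol photons = 0.597.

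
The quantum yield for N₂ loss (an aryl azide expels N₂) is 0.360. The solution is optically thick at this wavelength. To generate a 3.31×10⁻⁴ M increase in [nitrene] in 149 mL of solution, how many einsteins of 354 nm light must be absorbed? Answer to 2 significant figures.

Product: (3.31×10⁻⁴ M)(0.149 L) = 4.932×10⁻⁵ mol.
Photons that must be absorbed: 4.932×10⁻⁵ / 0.360 = 1.370×10⁻⁴ mol.

1.4×10⁻⁴ einstein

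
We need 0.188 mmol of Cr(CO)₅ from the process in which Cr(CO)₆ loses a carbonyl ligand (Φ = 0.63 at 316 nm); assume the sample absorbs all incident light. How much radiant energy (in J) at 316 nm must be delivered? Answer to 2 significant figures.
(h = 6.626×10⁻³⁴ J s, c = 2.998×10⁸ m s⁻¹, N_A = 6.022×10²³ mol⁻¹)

Product: 0.188 mmol = 1.88×10⁻⁴ mol.
Photons that must be absorbed: 1.88×10⁻⁴ / 0.63 = 2.984×10⁻⁴ mol.
Photon energy: hc/λ = 6.286×10⁻¹⁹ J; per mole, 3.785×10⁵ J mol⁻¹.
Energy required: 2.984×10⁻⁴ × 3.785×10⁵ = 110 J.

110 J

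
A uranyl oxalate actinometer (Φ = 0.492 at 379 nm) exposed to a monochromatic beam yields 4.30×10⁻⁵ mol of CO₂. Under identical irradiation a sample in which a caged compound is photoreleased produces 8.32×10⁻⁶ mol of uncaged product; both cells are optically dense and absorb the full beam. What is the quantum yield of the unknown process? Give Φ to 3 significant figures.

Φ = 0.0952

Photons absorbed by the actinometer: 4.30×10⁻⁵ / 0.492 = 8.740×10⁻⁵ mol.
Φ(unknown) = 8.32×10⁻⁶ / 8.740×10⁻⁵ = 0.0952.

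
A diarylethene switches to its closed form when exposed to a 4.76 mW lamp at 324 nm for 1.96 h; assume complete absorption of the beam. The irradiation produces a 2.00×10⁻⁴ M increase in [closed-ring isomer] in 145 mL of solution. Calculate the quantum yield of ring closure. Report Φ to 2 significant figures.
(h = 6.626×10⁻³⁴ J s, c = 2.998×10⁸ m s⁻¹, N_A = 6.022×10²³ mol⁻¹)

Product: (2.00×10⁻⁴ M)(0.145 L) = 2.900×10⁻⁵ mol.
Photon energy at 324 nm: hc/λ = (6.626×10⁻³⁴)(2.998×10⁸)/(324×10⁻⁹) = 6.131×10⁻¹⁹ J.
Energy delivered: (4.76 mW)(7056 s) = 33.59 J.
Photons incident: 33.59 / 6.131×10⁻¹⁹ = 5.479×10¹⁹, i.e. 5.479×10¹⁹/6.022×10²³ = 9.098×10⁻⁵ mol.
Φ = 2.900×10⁻⁵ mol / 9.098×10⁻⁵ mol photons = 0.32.

Φ = 0.32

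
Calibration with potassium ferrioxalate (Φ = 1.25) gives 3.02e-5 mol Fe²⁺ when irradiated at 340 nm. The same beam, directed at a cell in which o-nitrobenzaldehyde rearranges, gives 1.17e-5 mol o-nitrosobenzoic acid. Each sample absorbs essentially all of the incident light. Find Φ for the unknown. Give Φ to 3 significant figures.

Photons absorbed by the actinometer: 3.02e-5 / 1.25 = 2.416e-5 mol.
Φ(unknown) = 1.17e-5 / 2.416e-5 = 0.484.

Φ = 0.484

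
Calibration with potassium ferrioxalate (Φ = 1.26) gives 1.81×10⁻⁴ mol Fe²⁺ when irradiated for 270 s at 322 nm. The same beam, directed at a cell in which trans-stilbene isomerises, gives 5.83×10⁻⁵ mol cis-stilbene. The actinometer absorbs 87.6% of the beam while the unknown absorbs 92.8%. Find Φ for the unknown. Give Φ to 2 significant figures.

Photons absorbed by the actinometer: 1.81×10⁻⁴ / 1.26 = 1.437×10⁻⁴ mol.
Incident flux: 1.437×10⁻⁴ / 0.876 = 1.640×10⁻⁴ einstein.
Absorbed by unknown: 0.928 × 1.640×10⁻⁴ = 1.522×10⁻⁴ mol.
Φ(unknown) = 5.83×10⁻⁵ / 1.522×10⁻⁴ = 0.38.

Φ = 0.38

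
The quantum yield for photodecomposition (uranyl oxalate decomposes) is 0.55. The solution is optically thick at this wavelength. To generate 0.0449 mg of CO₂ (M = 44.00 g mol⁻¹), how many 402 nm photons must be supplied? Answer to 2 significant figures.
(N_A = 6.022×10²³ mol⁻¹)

1.1×10¹⁸ photons

Product: 0.0449 mg / 44.00 g mol⁻¹ = 1.020×10⁻⁶ mol.
Photons that must be absorbed: 1.020×10⁻⁶ / 0.55 = 1.855×10⁻⁶ mol.
Photon count: 1.855×10⁻⁶ × 6.022×10²³ = 1.1×10¹⁸.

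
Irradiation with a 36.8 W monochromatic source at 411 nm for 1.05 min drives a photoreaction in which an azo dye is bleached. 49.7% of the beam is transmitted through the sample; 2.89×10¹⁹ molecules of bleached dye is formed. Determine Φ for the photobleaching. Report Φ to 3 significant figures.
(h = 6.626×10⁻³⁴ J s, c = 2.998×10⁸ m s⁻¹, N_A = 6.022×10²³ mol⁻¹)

Φ = 0.0120

Product: 2.89×10¹⁹ / 6.022×10²³ = 4.799×10⁻⁵ mol.
Photon energy at 411 nm: hc/λ = (6.626×10⁻³⁴)(2.998×10⁸)/(411×10⁻⁹) = 4.833×10⁻¹⁹ J.
Energy delivered: (36.8 W)(63 s) = 2318 J.
Photons incident: 2318 / 4.833×10⁻¹⁹ = 4.796×10²¹, i.e. 4.796×10²¹/6.022×10²³ = 0.007964 mol.
Fraction absorbed: 1 − 49.7/100 = 0.5030.
Photons absorbed: 0.5030 × 0.007964 = 0.004006 mol.
Φ = 4.799×10⁻⁵ mol / 0.004006 mol photons = 0.0120.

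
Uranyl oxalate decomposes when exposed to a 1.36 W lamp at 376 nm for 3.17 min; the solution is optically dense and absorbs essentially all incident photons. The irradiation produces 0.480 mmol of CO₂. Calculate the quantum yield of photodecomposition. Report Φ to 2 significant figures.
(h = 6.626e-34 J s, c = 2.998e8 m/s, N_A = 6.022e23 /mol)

Product: 0.480 mmol = 4.80e-4 mol.
Photon energy at 376 nm: hc/λ = (6.626e-34)(2.998e8)/(376e-9) = 5.283e-19 J.
Energy delivered: (1.36 W)(190.2 s) = 258.7 J.
Photons incident: 258.7 / 5.283e-19 = 4.897e20, i.e. 4.897e20/6.022e23 = 8.132e-4 mol.
Φ = 4.80e-4 mol / 8.132e-4 mol photons = 0.59.

Φ = 0.59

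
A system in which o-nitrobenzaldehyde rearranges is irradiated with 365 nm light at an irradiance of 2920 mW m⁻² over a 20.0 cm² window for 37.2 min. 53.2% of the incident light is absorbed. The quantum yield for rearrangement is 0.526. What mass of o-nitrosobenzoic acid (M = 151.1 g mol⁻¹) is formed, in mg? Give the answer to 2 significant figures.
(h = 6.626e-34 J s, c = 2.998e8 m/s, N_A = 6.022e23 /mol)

Photon energy at 365 nm: hc/λ = (6.626e-34)(2.998e8)/(365e-9) = 5.442e-19 J.
Energy delivered: (2920 mW m⁻²)(20.0e-4 m²)(2232 s) = 13.03 J.
Photons incident: 13.03 / 5.442e-19 = 2.394e19, i.e. 2.394e19/6.022e23 = 3.975e-5 mol.
Photons absorbed: 0.532 × 3.975e-5 = 2.115e-5 mol.
Product: Φ × n_abs = 0.526 × 2.115e-5 = 1.112e-5 mol.
Mass: 1.112e-5 × 151.1 = 0.001680 g = 1.7 mg.

1.7 mg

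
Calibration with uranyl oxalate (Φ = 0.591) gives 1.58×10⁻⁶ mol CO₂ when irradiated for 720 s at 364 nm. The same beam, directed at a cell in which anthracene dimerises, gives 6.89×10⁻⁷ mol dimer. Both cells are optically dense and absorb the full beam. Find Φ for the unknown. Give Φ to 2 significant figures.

Φ = 0.26

Photons absorbed by the actinometer: 1.58×10⁻⁶ / 0.591 = 2.673×10⁻⁶ mol.
Φ(unknown) = 6.89×10⁻⁷ / 2.673×10⁻⁶ = 0.26.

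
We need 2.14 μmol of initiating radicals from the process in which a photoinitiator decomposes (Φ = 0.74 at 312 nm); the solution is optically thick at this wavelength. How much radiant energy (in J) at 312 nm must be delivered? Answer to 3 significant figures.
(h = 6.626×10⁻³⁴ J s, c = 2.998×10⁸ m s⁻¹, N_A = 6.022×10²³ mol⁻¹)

Product: 2.14 μmol = 2.14×10⁻⁶ mol.
Photons that must be absorbed: 2.14×10⁻⁶ / 0.74 = 2.892×10⁻⁶ mol.
Photon energy: hc/λ = 6.367×10⁻¹⁹ J; per mole, 3.834×10⁵ J mol⁻¹.
Energy required: 2.892×10⁻⁶ × 3.834×10⁵ = 1.11 J.

1.11 J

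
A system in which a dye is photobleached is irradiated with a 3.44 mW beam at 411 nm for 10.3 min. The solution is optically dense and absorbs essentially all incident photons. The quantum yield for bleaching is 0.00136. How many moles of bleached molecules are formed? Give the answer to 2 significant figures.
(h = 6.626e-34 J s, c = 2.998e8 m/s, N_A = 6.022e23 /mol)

Photon energy at 411 nm: hc/λ = (6.626e-34)(2.998e8)/(411e-9) = 4.833e-19 J.
Energy delivered: (3.44 mW)(618 s) = 2.126 J.
Photons incident: 2.126 / 4.833e-19 = 4.399e18, i.e. 4.399e18/6.022e23 = 7.305e-6 mol.
Product: Φ × n_abs = 0.00136 × 7.305e-6 = 9.935e-9 mol.

9.9e-9 mol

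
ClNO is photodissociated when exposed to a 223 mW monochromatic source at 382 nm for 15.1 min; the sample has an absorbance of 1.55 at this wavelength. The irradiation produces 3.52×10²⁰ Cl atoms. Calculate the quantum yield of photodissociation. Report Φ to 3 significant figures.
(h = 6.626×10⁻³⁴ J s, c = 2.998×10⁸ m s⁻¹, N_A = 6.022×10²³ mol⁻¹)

Φ = 0.932

Product: 3.52×10²⁰ / 6.022×10²³ = 5.845×10⁻⁴ mol.
Photon energy at 382 nm: hc/λ = (6.626×10⁻³⁴)(2.998×10⁸)/(382×10⁻⁹) = 5.200×10⁻¹⁹ J.
Energy delivered: (223 mW)(906 s) = 202.0 J.
Photons incident: 202.0 / 5.200×10⁻¹⁹ = 3.885×10²⁰, i.e. 3.885×10²⁰/6.022×10²³ = 6.451×10⁻⁴ mol.
Fraction absorbed: 1 − 10^(−1.55) = 0.9718.
Photons absorbed: 0.9718 × 6.451×10⁻⁴ = 6.269×10⁻⁴ mol.
Φ = 5.845×10⁻⁴ mol / 6.269×10⁻⁴ mol photons = 0.932.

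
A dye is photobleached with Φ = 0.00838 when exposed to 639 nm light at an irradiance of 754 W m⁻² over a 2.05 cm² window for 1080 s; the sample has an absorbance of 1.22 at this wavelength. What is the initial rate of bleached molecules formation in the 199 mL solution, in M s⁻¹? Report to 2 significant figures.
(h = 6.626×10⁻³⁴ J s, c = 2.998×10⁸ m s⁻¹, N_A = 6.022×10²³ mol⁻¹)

3.3×10⁻⁸ M s⁻¹

Photon energy at 639 nm: hc/λ = (6.626×10⁻³⁴)(2.998×10⁸)/(639×10⁻⁹) = 3.109×10⁻¹⁹ J.
Energy delivered: (754 W m⁻²)(2.05×10⁻⁴ m²)(1080 s) = 166.9 J.
Photons incident: 166.9 / 3.109×10⁻¹⁹ = 5.368×10²⁰, i.e. 5.368×10²⁰/6.022×10²³ = 8.914×10⁻⁴ mol.
Fraction absorbed: 1 − 10^(−1.22) = 0.9397.
Photons absorbed: 0.9397 × 8.914×10⁻⁴ = 8.376×10⁻⁴ mol.
Product formed: 0.00838 × 8.376×10⁻⁴ = 7.019×10⁻⁶ mol.
Rate: 7.019×10⁻⁶ mol / (1080 s × 0.199 L) = 3.3×10⁻⁸ M s⁻¹.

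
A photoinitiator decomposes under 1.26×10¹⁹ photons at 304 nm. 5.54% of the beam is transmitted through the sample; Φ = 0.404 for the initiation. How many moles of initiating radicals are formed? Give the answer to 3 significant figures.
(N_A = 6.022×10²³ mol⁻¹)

7.98×10⁻⁶ mol

Moles of photons: 1.26×10¹⁹ / 6.022×10²³ = 2.092×10⁻⁵ mol.
Fraction absorbed: 1 − 5.54/100 = 0.9446.
Photons absorbed: 0.9446 × 2.092×10⁻⁵ = 1.976×10⁻⁵ mol.
Product: Φ × n_abs = 0.404 × 1.976×10⁻⁵ = 7.983×10⁻⁶ mol.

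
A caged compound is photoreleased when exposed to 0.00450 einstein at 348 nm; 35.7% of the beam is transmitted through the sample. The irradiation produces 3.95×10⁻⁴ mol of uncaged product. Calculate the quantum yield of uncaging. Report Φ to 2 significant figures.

Φ = 0.14

Fraction absorbed: 1 − 35.7/100 = 0.6430.
Photons absorbed: 0.6430 × 0.00450 = 0.002894 mol.
Φ = 3.95×10⁻⁴ mol / 0.002894 mol photons = 0.14.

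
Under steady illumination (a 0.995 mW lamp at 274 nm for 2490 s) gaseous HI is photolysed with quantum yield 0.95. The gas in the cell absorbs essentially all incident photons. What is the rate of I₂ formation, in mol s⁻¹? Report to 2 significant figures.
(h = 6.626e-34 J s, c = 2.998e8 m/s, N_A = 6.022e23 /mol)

Photon energy at 274 nm: hc/λ = (6.626e-34)(2.998e8)/(274e-9) = 7.250e-19 J.
Energy delivered: (0.995 mW)(2490 s) = 2.478 J.
Photons incident: 2.478 / 7.250e-19 = 3.418e18, i.e. 3.418e18/6.022e23 = 5.676e-6 mol.
Product formed: 0.95 × 5.676e-6 = 5.392e-6 mol.
Rate: 5.392e-6 / 2490 s = 2.2e-9 mol s⁻¹.

2.2e-9 mol s⁻¹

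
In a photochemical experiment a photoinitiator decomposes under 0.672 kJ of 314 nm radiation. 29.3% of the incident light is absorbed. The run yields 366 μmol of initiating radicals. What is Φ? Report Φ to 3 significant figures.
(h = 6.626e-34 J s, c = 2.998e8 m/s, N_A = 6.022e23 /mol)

Product: 366 μmol = 3.66e-4 mol.
Photon energy at 314 nm: hc/λ = (6.626e-34)(2.998e8)/(314e-9) = 6.326e-19 J.
Incident energy: 0.672 kJ = 672 J.
Photons incident: 672 / 6.326e-19 = 1.062e21, i.e. 1.062e21/6.022e23 = 0.001764 mol.
Photons absorbed: 0.293 × 0.001764 = 5.169e-4 mol.
Φ = 3.66e-4 mol / 5.169e-4 mol photons = 0.708.

Φ = 0.708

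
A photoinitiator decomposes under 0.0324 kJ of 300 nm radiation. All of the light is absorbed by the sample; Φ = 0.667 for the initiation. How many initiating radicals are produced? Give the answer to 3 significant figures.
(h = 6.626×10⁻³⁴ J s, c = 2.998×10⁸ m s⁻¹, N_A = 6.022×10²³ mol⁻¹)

3.26×10¹⁹ initiating radicals

Photon energy at 300 nm: hc/λ = (6.626×10⁻³⁴)(2.998×10⁸)/(300×10⁻⁹) = 6.622×10⁻¹⁹ J.
Incident energy: 0.0324 kJ = 32.4 J.
Photons incident: 32.4 / 6.622×10⁻¹⁹ = 4.893×10¹⁹, i.e. 4.893×10¹⁹/6.022×10²³ = 8.125×10⁻⁵ mol.
Product: Φ × n_abs = 0.667 × 8.125×10⁻⁵ = 5.419×10⁻⁵ mol.
As a count: 5.419×10⁻⁵ × 6.022×10²³ = 3.26×10¹⁹.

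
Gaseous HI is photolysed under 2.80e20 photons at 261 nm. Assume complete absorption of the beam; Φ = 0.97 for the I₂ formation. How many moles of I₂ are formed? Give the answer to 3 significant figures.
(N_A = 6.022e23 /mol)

4.51e-4 mol

Moles of photons: 2.80e20 / 6.022e23 = 4.650e-4 mol.
Product: Φ × n_abs = 0.97 × 4.650e-4 = 4.511e-4 mol.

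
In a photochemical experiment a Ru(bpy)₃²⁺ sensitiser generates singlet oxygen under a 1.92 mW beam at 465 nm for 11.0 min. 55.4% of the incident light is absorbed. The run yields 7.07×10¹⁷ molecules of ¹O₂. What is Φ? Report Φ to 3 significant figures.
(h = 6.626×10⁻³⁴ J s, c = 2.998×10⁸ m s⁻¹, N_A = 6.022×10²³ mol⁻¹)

Φ = 0.430

Product: 7.07×10¹⁷ / 6.022×10²³ = 1.174×10⁻⁶ mol.
Photon energy at 465 nm: hc/λ = (6.626×10⁻³⁴)(2.998×10⁸)/(465×10⁻⁹) = 4.272×10⁻¹⁹ J.
Energy delivered: (1.92 mW)(660 s) = 1.267 J.
Photons incident: 1.267 / 4.272×10⁻¹⁹ = 2.966×10¹⁸, i.e. 2.966×10¹⁸/6.022×10²³ = 4.925×10⁻⁶ mol.
Photons absorbed: 0.554 × 4.925×10⁻⁶ = 2.728×10⁻⁶ mol.
Φ = 1.174×10⁻⁶ mol / 2.728×10⁻⁶ mol photons = 0.430.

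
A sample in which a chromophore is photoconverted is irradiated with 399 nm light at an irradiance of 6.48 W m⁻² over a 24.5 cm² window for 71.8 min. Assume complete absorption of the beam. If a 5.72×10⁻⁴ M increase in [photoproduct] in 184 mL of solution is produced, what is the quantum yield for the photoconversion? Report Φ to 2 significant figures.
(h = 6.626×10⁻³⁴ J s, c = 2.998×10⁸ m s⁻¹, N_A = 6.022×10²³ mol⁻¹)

Φ = 0.46

Product: (5.72×10⁻⁴ M)(0.184 L) = 1.052×10⁻⁴ mol.
Photon energy at 399 nm: hc/λ = (6.626×10⁻³⁴)(2.998×10⁸)/(399×10⁻⁹) = 4.979×10⁻¹⁹ J.
Energy delivered: (6.48 W m⁻²)(24.5×10⁻⁴ m²)(4308 s) = 68.39 J.
Photons incident: 68.39 / 4.979×10⁻¹⁹ = 1.374×10²⁰, i.e. 1.374×10²⁰/6.022×10²³ = 2.282×10⁻⁴ mol.
Φ = 1.052×10⁻⁴ mol / 2.282×10⁻⁴ mol photons = 0.46.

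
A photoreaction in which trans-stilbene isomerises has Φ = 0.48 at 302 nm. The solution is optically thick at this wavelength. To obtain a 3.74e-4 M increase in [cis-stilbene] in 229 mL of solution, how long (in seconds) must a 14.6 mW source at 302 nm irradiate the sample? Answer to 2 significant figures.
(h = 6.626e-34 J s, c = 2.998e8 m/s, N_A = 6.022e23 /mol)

t ≈ 4800 s

Product: (3.74e-4 M)(0.229 L) = 8.565e-5 mol.
Photons that must be absorbed: 8.565e-5 / 0.48 = 1.784e-4 mol.
Photon energy: hc/λ = 6.578e-19 J; per mole, 3.961e5 J mol⁻¹.
Energy required: 1.784e-4 × 3.961e5 = 70.66 J.
Time: 70.66 J / 0.0146 W = 4800 s.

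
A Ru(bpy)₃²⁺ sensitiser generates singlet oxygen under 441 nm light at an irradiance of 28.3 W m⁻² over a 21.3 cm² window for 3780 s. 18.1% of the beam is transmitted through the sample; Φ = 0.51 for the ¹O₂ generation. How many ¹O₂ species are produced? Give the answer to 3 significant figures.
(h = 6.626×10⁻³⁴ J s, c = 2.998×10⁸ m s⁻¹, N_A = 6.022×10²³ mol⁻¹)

Photon energy at 441 nm: hc/λ = (6.626×10⁻³⁴)(2.998×10⁸)/(441×10⁻⁹) = 4.504×10⁻¹⁹ J.
Energy delivered: (28.3 W m⁻²)(21.3×10⁻⁴ m²)(3780 s) = 227.9 J.
Photons incident: 227.9 / 4.504×10⁻¹⁹ = 5.060×10²⁰, i.e. 5.060×10²⁰/6.022×10²³ = 8.403×10⁻⁴ mol.
Fraction absorbed: 1 − 18.1/100 = 0.8190.
Photons absorbed: 0.8190 × 8.403×10⁻⁴ = 6.882×10⁻⁴ mol.
Product: Φ × n_abs = 0.51 × 6.882×10⁻⁴ = 3.510×10⁻⁴ mol.
As a count: 3.510×10⁻⁴ × 6.022×10²³ = 2.11×10²⁰.

2.11×10²⁰ species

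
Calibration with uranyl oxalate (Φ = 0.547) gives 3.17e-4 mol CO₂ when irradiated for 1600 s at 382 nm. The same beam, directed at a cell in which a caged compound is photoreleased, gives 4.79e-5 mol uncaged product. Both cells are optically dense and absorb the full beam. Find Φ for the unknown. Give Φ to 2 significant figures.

Photons absorbed by the actinometer: 3.17e-4 / 0.547 = 5.795e-4 mol.
Φ(unknown) = 4.79e-5 / 5.795e-4 = 0.083.

Φ = 0.083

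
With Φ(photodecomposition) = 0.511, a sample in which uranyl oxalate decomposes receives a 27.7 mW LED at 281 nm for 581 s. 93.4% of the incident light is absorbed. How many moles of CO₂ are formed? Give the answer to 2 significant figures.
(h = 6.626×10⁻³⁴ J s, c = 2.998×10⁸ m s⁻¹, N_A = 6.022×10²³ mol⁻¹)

1.8×10⁻⁵ mol

Photon energy at 281 nm: hc/λ = (6.626×10⁻³⁴)(2.998×10⁸)/(281×10⁻⁹) = 7.069×10⁻¹⁹ J.
Energy delivered: (27.7 mW)(581 s) = 16.09 J.
Photons incident: 16.09 / 7.069×10⁻¹⁹ = 2.276×10¹⁹, i.e. 2.276×10¹⁹/6.022×10²³ = 3.779×10⁻⁵ mol.
Photons absorbed: 0.934 × 3.779×10⁻⁵ = 3.530×10⁻⁵ mol.
Product: Φ × n_abs = 0.511 × 3.530×10⁻⁵ = 1.804×10⁻⁵ mol.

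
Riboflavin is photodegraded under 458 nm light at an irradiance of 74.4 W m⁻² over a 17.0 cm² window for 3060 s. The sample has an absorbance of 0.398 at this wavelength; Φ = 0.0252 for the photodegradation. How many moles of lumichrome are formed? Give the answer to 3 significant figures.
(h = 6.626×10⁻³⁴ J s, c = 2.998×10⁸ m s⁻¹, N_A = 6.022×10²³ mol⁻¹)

Photon energy at 458 nm: hc/λ = (6.626×10⁻³⁴)(2.998×10⁸)/(458×10⁻⁹) = 4.337×10⁻¹⁹ J.
Energy delivered: (74.4 W m⁻²)(17.0×10⁻⁴ m²)(3060 s) = 387.0 J.
Photons incident: 387.0 / 4.337×10⁻¹⁹ = 8.923×10²⁰, i.e. 8.923×10²⁰/6.022×10²³ = 0.001482 mol.
Fraction absorbed: 1 − 10^(−0.398) = 0.6001.
Photons absorbed: 0.6001 × 0.001482 = 8.893×10⁻⁴ mol.
Product: Φ × n_abs = 0.0252 × 8.893×10⁻⁴ = 2.241×10⁻⁵ mol.

2.24×10⁻⁵ mol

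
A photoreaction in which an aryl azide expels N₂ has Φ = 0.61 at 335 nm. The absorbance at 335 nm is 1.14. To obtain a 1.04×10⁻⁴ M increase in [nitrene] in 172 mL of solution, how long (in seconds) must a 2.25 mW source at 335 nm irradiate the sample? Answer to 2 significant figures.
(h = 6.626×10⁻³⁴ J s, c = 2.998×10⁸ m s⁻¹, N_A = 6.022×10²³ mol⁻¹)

Product: (1.04×10⁻⁴ M)(0.172 L) = 1.789×10⁻⁵ mol.
Photons that must be absorbed: 1.789×10⁻⁵ / 0.61 = 2.933×10⁻⁵ mol.
Fraction absorbed: 1 − 10^(−1.14) = 0.9276.
Incident photons needed: 2.933×10⁻⁵ / 0.9276 = 3.162×10⁻⁵ mol.
Photon energy: hc/λ = 5.930×10⁻¹⁹ J; per mole, 3.571×10⁵ J mol⁻¹.
Energy required: 3.162×10⁻⁵ × 3.571×10⁵ = 11.29 J.
Time: 11.29 J / 0.00225 W = 5000 s.

t ≈ 5000 s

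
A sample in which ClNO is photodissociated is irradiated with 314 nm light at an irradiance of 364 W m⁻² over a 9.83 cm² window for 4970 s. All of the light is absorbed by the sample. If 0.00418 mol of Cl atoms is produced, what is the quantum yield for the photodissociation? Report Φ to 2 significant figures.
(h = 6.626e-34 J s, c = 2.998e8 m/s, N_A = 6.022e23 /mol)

Photon energy at 314 nm: hc/λ = (6.626e-34)(2.998e8)/(314e-9) = 6.326e-19 J.
Energy delivered: (364 W m⁻²)(9.83e-4 m²)(4970 s) = 1778 J.
Photons incident: 1778 / 6.326e-19 = 2.811e21, i.e. 2.811e21/6.022e23 = 0.004668 mol.
Φ = 0.00418 mol / 0.004668 mol photons = 0.90.

Φ = 0.90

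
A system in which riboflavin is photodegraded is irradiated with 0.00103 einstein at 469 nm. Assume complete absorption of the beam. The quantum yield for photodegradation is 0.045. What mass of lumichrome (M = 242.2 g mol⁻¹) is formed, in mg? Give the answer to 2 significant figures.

Product: Φ × n_abs = 0.045 × 0.00103 = 4.635e-5 mol.
Mass: 4.635e-5 × 242.2 = 0.01123 g = 11 mg.

11 mg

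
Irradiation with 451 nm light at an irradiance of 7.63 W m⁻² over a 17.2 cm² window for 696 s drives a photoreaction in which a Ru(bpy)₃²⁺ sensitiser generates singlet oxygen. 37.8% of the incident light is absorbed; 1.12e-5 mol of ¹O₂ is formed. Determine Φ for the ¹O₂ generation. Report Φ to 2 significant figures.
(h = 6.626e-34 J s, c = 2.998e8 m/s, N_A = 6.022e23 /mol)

Φ = 0.86

Photon energy at 451 nm: hc/λ = (6.626e-34)(2.998e8)/(451e-9) = 4.405e-19 J.
Energy delivered: (7.63 W m⁻²)(17.2e-4 m²)(696 s) = 9.134 J.
Photons incident: 9.134 / 4.405e-19 = 2.074e19, i.e. 2.074e19/6.022e23 = 3.444e-5 mol.
Photons absorbed: 0.378 × 3.444e-5 = 1.302e-5 mol.
Φ = 1.12e-5 mol / 1.302e-5 mol photons = 0.86.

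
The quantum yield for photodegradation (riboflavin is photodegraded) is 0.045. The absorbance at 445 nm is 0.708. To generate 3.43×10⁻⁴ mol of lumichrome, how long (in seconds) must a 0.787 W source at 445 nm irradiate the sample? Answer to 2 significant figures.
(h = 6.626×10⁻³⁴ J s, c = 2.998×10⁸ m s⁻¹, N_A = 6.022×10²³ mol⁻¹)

t ≈ 3200 s

Photons that must be absorbed: 3.43×10⁻⁴ / 0.045 = 0.007622 mol.
Fraction absorbed: 1 − 10^(−0.708) = 0.8041.
Incident photons needed: 0.007622 / 0.8041 = 0.009479 mol.
Photon energy: hc/λ = 4.464×10⁻¹⁹ J; per mole, 2.688×10⁵ J mol⁻¹.
Energy required: 0.009479 × 2.688×10⁵ = 2548 J.
Time: 2548 J / 0.787 W = 3200 s.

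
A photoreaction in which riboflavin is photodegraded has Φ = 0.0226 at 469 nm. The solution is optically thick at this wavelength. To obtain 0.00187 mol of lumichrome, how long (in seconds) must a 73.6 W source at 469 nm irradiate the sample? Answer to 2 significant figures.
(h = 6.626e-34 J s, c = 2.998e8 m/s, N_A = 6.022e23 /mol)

Photons that must be absorbed: 0.00187 / 0.0226 = 0.08274 mol.
Photon energy: hc/λ = 4.236e-19 J; per mole, 2.551e5 J mol⁻¹.
Energy required: 0.08274 × 2.551e5 = 2.111e4 J.
Time: 2.111e4 J / 73.6 W = 290 s.

t ≈ 290 s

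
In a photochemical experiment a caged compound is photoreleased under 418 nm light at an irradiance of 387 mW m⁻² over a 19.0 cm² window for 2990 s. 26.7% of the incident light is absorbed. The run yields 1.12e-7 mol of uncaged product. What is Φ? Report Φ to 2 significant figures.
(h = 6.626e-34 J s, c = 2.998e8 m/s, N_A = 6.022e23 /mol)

Photon energy at 418 nm: hc/λ = (6.626e-34)(2.998e8)/(418e-9) = 4.752e-19 J.
Energy delivered: (387 mW m⁻²)(19.0e-4 m²)(2990 s) = 2.199 J.
Photons incident: 2.199 / 4.752e-19 = 4.628e18, i.e. 4.628e18/6.022e23 = 7.685e-6 mol.
Photons absorbed: 0.267 × 7.685e-6 = 2.052e-6 mol.
Φ = 1.12e-7 mol / 2.052e-6 mol photons = 0.055.

Φ = 0.055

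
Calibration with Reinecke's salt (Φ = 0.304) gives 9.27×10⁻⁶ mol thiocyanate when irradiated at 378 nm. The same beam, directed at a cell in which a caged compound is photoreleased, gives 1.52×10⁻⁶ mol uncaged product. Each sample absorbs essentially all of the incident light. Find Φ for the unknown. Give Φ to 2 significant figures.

Photons absorbed by the actinometer: 9.27×10⁻⁶ / 0.304 = 3.049×10⁻⁵ mol.
Φ(unknown) = 1.52×10⁻⁶ / 3.049×10⁻⁵ = 0.050.

Φ = 0.050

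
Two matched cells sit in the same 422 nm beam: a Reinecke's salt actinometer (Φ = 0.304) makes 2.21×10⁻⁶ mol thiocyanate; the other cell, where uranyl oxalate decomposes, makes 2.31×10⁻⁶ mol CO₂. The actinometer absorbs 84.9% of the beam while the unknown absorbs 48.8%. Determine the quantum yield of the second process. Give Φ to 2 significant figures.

Φ = 0.55

Photons absorbed by the actinometer: 2.21×10⁻⁶ / 0.304 = 7.270×10⁻⁶ mol.
Incident flux: 7.270×10⁻⁶ / 0.849 = 8.563×10⁻⁶ einstein.
Absorbed by unknown: 0.488 × 8.563×10⁻⁶ = 4.179×10⁻⁶ mol.
Φ(unknown) = 2.31×10⁻⁶ / 4.179×10⁻⁶ = 0.55.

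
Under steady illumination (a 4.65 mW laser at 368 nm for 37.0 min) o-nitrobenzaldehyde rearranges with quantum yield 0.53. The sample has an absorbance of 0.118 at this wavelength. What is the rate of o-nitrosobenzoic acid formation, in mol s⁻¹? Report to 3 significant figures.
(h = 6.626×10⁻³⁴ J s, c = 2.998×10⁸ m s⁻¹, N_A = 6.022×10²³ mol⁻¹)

1.80×10⁻⁹ mol s⁻¹

Photon energy at 368 nm: hc/λ = (6.626×10⁻³⁴)(2.998×10⁸)/(368×10⁻⁹) = 5.398×10⁻¹⁹ J.
Energy delivered: (4.65 mW)(2220 s) = 10.32 J.
Photons incident: 10.32 / 5.398×10⁻¹⁹ = 1.912×10¹⁹, i.e. 1.912×10¹⁹/6.022×10²³ = 3.175×10⁻⁵ mol.
Fraction absorbed: 1 − 10^(−0.118) = 0.2379.
Photons absorbed: 0.2379 × 3.175×10⁻⁵ = 7.553×10⁻⁶ mol.
Product formed: 0.53 × 7.553×10⁻⁶ = 4.003×10⁻⁶ mol.
Rate: 4.003×10⁻⁶ / 2220 s = 1.80×10⁻⁹ mol s⁻¹.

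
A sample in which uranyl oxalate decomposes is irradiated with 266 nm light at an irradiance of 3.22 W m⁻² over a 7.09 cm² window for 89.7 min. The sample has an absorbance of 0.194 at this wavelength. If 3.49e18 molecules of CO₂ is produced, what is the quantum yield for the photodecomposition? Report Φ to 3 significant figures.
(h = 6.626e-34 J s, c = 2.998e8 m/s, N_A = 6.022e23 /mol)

Φ = 0.589

Product: 3.49e18 / 6.022e23 = 5.795e-6 mol.
Photon energy at 266 nm: hc/λ = (6.626e-34)(2.998e8)/(266e-9) = 7.468e-19 J.
Energy delivered: (3.22 W m⁻²)(7.09e-4 m²)(5382 s) = 12.29 J.
Photons incident: 12.29 / 7.468e-19 = 1.646e19, i.e. 1.646e19/6.022e23 = 2.733e-5 mol.
Fraction absorbed: 1 − 10^(−0.194) = 0.3603.
Photons absorbed: 0.3603 × 2.733e-5 = 9.847e-6 mol.
Φ = 5.795e-6 mol / 9.847e-6 mol photons = 0.589.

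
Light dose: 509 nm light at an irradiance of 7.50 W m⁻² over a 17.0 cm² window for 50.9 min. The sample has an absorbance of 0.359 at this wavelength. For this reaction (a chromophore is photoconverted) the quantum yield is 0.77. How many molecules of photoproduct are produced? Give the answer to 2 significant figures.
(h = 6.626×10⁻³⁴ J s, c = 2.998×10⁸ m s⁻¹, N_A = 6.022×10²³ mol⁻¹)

4.3×10¹⁹ molecules

Photon energy at 509 nm: hc/λ = (6.626×10⁻³⁴)(2.998×10⁸)/(509×10⁻⁹) = 3.903×10⁻¹⁹ J.
Energy delivered: (7.50 W m⁻²)(17.0×10⁻⁴ m²)(3054 s) = 38.94 J.
Photons incident: 38.94 / 3.903×10⁻¹⁹ = 9.977×10¹⁹, i.e. 9.977×10¹⁹/6.022×10²³ = 1.657×10⁻⁴ mol.
Fraction absorbed: 1 − 10^(−0.359) = 0.5625.
Photons absorbed: 0.5625 × 1.657×10⁻⁴ = 9.321×10⁻⁵ mol.
Product: Φ × n_abs = 0.77 × 9.321×10⁻⁵ = 7.177×10⁻⁵ mol.
As a count: 7.177×10⁻⁵ × 6.022×10²³ = 4.3×10¹⁹.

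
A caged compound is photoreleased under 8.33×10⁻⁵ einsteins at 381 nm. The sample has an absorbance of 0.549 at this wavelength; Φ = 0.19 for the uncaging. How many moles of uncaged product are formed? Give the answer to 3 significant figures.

Fraction absorbed: 1 − 10^(−0.549) = 0.7175.
Photons absorbed: 0.7175 × 8.33×10⁻⁵ = 5.977×10⁻⁵ mol.
Product: Φ × n_abs = 0.19 × 5.977×10⁻⁵ = 1.136×10⁻⁵ mol.

1.14×10⁻⁵ mol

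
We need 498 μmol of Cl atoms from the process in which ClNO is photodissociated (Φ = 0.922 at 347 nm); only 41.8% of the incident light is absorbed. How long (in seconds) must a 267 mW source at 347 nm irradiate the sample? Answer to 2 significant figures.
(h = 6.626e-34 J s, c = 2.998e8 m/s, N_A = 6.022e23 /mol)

t ≈ 1700 s

Product: 498 μmol = 4.98e-4 mol.
Photons that must be absorbed: 4.98e-4 / 0.922 = 5.401e-4 mol.
Incident photons needed: 5.401e-4 / 0.418 = 0.001292 mol.
Photon energy: hc/λ = 5.725e-19 J; per mole, 3.448e5 J mol⁻¹.
Energy required: 0.001292 × 3.448e5 = 445.5 J.
Time: 445.5 J / 0.267 W = 1700 s.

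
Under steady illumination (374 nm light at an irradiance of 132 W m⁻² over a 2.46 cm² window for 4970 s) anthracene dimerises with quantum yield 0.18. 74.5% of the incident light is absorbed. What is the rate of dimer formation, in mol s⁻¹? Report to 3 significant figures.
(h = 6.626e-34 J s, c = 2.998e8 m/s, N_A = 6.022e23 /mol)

Photon energy at 374 nm: hc/λ = (6.626e-34)(2.998e8)/(374e-9) = 5.311e-19 J.
Energy delivered: (132 W m⁻²)(2.46e-4 m²)(4970 s) = 161.4 J.
Photons incident: 161.4 / 5.311e-19 = 3.039e20, i.e. 3.039e20/6.022e23 = 5.046e-4 mol.
Photons absorbed: 0.745 × 5.046e-4 = 3.759e-4 mol.
Product formed: 0.18 × 3.759e-4 = 6.766e-5 mol.
Rate: 6.766e-5 / 4970 s = 1.36e-8 mol s⁻¹.

1.36e-8 mol s⁻¹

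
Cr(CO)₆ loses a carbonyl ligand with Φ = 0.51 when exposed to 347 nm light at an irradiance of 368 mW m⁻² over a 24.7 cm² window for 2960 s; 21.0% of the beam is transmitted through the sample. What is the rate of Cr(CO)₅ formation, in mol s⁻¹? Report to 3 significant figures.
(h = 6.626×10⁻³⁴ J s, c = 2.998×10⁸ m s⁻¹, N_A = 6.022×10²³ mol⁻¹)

1.06×10⁻⁹ mol s⁻¹

Photon energy at 347 nm: hc/λ = (6.626×10⁻³⁴)(2.998×10⁸)/(347×10⁻⁹) = 5.725×10⁻¹⁹ J.
Energy delivered: (368 mW m⁻²)(24.7×10⁻⁴ m²)(2960 s) = 2.691 J.
Photons incident: 2.691 / 5.725×10⁻¹⁹ = 4.700×10¹⁸, i.e. 4.700×10¹⁸/6.022×10²³ = 7.805×10⁻⁶ mol.
Fraction absorbed: 1 − 21.0/100 = 0.7900.
Photons absorbed: 0.7900 × 7.805×10⁻⁶ = 6.166×10⁻⁶ mol.
Product formed: 0.51 × 6.166×10⁻⁶ = 3.145×10⁻⁶ mol.
Rate: 3.145×10⁻⁶ / 2960 s = 1.06×10⁻⁹ mol s⁻¹.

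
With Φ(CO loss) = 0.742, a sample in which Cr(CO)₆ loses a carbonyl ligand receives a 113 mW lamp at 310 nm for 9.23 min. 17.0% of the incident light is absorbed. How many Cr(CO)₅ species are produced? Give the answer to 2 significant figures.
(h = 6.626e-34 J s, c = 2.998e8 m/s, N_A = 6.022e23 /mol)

1.2e19 species

Photon energy at 310 nm: hc/λ = (6.626e-34)(2.998e8)/(310e-9) = 6.408e-19 J.
Energy delivered: (113 mW)(553.8 s) = 62.58 J.
Photons incident: 62.58 / 6.408e-19 = 9.766e19, i.e. 9.766e19/6.022e23 = 1.622e-4 mol.
Photons absorbed: 0.170 × 1.622e-4 = 2.757e-5 mol.
Product: Φ × n_abs = 0.742 × 2.757e-5 = 2.046e-5 mol.
As a count: 2.046e-5 × 6.022e23 = 1.2e19.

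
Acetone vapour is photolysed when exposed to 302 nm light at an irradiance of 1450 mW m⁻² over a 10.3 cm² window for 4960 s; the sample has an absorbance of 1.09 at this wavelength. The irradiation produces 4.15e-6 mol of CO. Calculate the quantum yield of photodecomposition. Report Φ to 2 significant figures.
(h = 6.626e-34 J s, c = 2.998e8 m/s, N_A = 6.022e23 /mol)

Photon energy at 302 nm: hc/λ = (6.626e-34)(2.998e8)/(302e-9) = 6.578e-19 J.
Energy delivered: (1450 mW m⁻²)(10.3e-4 m²)(4960 s) = 7.408 J.
Photons incident: 7.408 / 6.578e-19 = 1.126e19, i.e. 1.126e19/6.022e23 = 1.870e-5 mol.
Fraction absorbed: 1 − 10^(−1.09) = 0.9187.
Photons absorbed: 0.9187 × 1.870e-5 = 1.718e-5 mol.
Φ = 4.15e-6 mol / 1.718e-5 mol photons = 0.24.

Φ = 0.24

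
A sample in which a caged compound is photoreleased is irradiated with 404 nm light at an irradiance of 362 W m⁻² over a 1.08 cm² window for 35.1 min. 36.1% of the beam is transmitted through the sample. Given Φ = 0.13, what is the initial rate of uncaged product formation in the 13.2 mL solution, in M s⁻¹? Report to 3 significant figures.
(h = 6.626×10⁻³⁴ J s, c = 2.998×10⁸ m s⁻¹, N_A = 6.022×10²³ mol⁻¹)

8.31×10⁻⁷ M s⁻¹

Photon energy at 404 nm: hc/λ = (6.626×10⁻³⁴)(2.998×10⁸)/(404×10⁻⁹) = 4.917×10⁻¹⁹ J.
Energy delivered: (362 W m⁻²)(1.08×10⁻⁴ m²)(2106 s) = 82.34 J.
Photons incident: 82.34 / 4.917×10⁻¹⁹ = 1.675×10²⁰, i.e. 1.675×10²⁰/6.022×10²³ = 2.781×10⁻⁴ mol.
Fraction absorbed: 1 − 36.1/100 = 0.6390.
Photons absorbed: 0.6390 × 2.781×10⁻⁴ = 1.777×10⁻⁴ mol.
Product formed: 0.13 × 1.777×10⁻⁴ = 2.310×10⁻⁵ mol.
Rate: 2.310×10⁻⁵ mol / (2106 s × 0.0132 L) = 8.31×10⁻⁷ M s⁻¹.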